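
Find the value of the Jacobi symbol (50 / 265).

Pull out 2: since 265 ≡ 1 (mod 8), (2/265) = +1.
Reciprocity: 25 ≡ 1 and 265 ≡ 1 (mod 4), so (25/265) = +(265/25).
Reduce top mod 25: now compute (15/25).
Reciprocity: 15 ≡ 3 and 25 ≡ 1 (mod 4), so (15/25) = +(25/15).
Reduce top mod 15: now compute (10/15).
Pull out 2: since 15 ≡ 7 (mod 8), (2/15) = +1.
Reciprocity: 5 ≡ 1 and 15 ≡ 3 (mod 4), so (5/15) = +(15/5).
Reduce top mod 5: now compute (0/5).
Top reduces to 0: gcd > 1, so the symbol is 0.

0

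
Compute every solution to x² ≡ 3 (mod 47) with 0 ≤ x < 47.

12, 35

Since 47 ≡ 3 (mod 4), a square root of 3 is 3^((47+1)/4) = 3^12 mod 47.
Repeated squaring: 3^2≡9, 3^4≡34, 3^8≡28 (mod 47).
3^12 = 3^(8+4) ≡ 12 (mod 47).
Check: 12² = 144 ≡ 3 (mod 47). The two roots are 12 and 35.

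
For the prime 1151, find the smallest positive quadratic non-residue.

(2/1151) = +1, so 2 is a residue.
(3/1151) = +1, so 3 is a residue.
(4/1151) = +1, so 4 is a residue.
(5/1151) = +1, so 5 is a residue.
(6/1151) = +1, so 6 is a residue.
(7/1151) = +1, so 7 is a residue.
(8/1151) = +1, so 8 is a residue.
(9/1151) = +1, so 9 is a residue.
(10/1151) = +1, so 10 is a residue.
(11/1151) = +1, so 11 is a residue.
(12/1151) = +1, so 12 is a residue.
(13/1151) = −1, so 13 is the smallest positive non-residue mod 1151.

13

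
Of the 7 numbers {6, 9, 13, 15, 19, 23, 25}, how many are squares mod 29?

(6/29) = +1 → QR.
(9/29) = +1 → QR.
(13/29) = +1 → QR.
(15/29) = -1 → non-residue.
(19/29) = -1 → non-residue.
(23/29) = +1 → QR.
(25/29) = +1 → QR.
Total quadratic residues among the 7: 5.

5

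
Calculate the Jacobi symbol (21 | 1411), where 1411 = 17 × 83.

Reciprocity: 21 ≡ 1 and 1411 ≡ 3 (mod 4), so (21/1411) = +(1411/21).
Reduce top mod 21: now compute (4/21).
Pull out 2^2: since 21 ≡ 5 (mod 8), (2/21) = -1, so (2/21)^2 = +1.
Reached (1/21) = 1. Collecting the sign flips along the way, the symbol is +1.

1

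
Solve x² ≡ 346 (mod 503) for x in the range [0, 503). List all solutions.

Since 503 ≡ 3 (mod 4), a square root of 346 is 346^((503+1)/4) = 346^126 mod 503.
Repeated squaring: 346^2≡2, 346^4≡4, 346^8≡16, 346^16≡256, 346^32≡146, 346^64≡190 (mod 503).
346^126 = 346^(64+32+16+8+4+2) ≡ 445 (mod 503).
Check: 445² = 198025 ≡ 346 (mod 503). The two roots are 58 and 445.

58, 445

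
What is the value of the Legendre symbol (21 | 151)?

1

Reciprocity: 21 ≡ 1 and 151 ≡ 3 (mod 4), so (21/151) = +(151/21).
Reduce top mod 21: now compute (4/21).
Pull out 2^2: since 21 ≡ 5 (mod 8), (2/21) = -1, so (2/21)^2 = +1.
Reached (1/21) = 1. Collecting the sign flips along the way, the symbol is +1.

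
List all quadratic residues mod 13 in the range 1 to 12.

1, 3, 4, 9, 10, 12

Square k = 1,…,6 (k and 13−k give the same square):
1²=1, 2²=4, 3²=9, 4²≡3, 5²≡12, 6²≡10 (mod 13).
So the quadratic residues mod 13 are {1, 3, 4, 9, 10, 12}.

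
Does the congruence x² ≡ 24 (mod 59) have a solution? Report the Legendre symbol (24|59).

Pull out 2^3: since 59 ≡ 3 (mod 8), (2/59) = -1, so (2/59)^3 = -1.
Reciprocity: 3 ≡ 3 and 59 ≡ 3 (mod 4), so (3/59) = −(59/3).
Reduce top mod 3: now compute (2/3).
Pull out 2: since 3 ≡ 3 (mod 8), (2/3) = -1.
Reached (1/3) = 1. Collecting the sign flips along the way, the symbol is -1.

-1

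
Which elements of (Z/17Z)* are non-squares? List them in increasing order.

Square k = 1,…,8 (k and 17−k give the same square):
1²=1, 2²=4, 3²=9, 4²=16, 5²≡8, 6²≡2, 7²≡15, 8²≡13 (mod 17).
The residues are {1, 2, 4, 8, 9, 13, 15, 16}; the non-residues are the remaining 8 nonzero classes.

3 5 6 7 10 11 12 14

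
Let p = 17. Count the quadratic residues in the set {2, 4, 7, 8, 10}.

(2/17) = +1 → QR.
(4/17) = +1 → QR.
(7/17) = -1 → non-residue.
(8/17) = +1 → QR.
(10/17) = -1 → non-residue.
Total quadratic residues among the 5: 3.

3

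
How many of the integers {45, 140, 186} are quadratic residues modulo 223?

0

(45/223) = -1 → non-residue.
(140/223) = -1 → non-residue.
(186/223) = -1 → non-residue.
Total quadratic residues among the 3: 0.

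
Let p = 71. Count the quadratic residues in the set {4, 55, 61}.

(4/71) = +1 → QR.
(55/71) = -1 → non-residue.
(61/71) = -1 → non-residue.
Total quadratic residues among the 3: 1.

1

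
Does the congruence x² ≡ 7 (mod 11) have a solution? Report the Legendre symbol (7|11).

Euler's criterion: (7/11) ≡ 7^5 (mod 11).
7^2 ≡ 5 (mod 11)
7^4 ≡ 3 (mod 11)
7^5 = 7^(4+1) ≡ 10 (mod 11).
Result is 10 ≡ −1, so (7/11) = −1.

-1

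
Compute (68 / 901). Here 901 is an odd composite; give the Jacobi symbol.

0

Pull out 2^2: since 901 ≡ 5 (mod 8), (2/901) = -1, so (2/901)^2 = +1.
Reciprocity: 17 ≡ 1 and 901 ≡ 1 (mod 4), so (17/901) = +(901/17).
Reduce top mod 17: now compute (0/17).
Top reduces to 0: gcd > 1, so the symbol is 0.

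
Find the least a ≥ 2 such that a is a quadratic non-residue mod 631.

(2/631) = +1, so 2 is a residue.
(3/631) = −1, so 3 is the smallest positive non-residue mod 631.

3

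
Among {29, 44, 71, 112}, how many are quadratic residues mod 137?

(29/137) = -1 → non-residue.
(44/137) = +1 → QR.
(71/137) = -1 → non-residue.
(112/137) = +1 → QR.
Total quadratic residues among the 4: 2.

2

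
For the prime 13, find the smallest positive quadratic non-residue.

2

(2/13) = −1, so 2 is the smallest positive non-residue mod 13.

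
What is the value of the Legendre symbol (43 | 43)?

First reduce: 43 ≡ 0 (mod 43).
Top reduces to 0: gcd > 1, so the symbol is 0.

0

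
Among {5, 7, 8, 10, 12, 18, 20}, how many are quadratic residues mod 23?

3

(5/23) = -1 → non-residue.
(7/23) = -1 → non-residue.
(8/23) = +1 → QR.
(10/23) = -1 → non-residue.
(12/23) = +1 → QR.
(18/23) = +1 → QR.
(20/23) = -1 → non-residue.
Total quadratic residues among the 7: 3.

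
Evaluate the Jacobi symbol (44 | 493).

1

Pull out 2^2: since 493 ≡ 5 (mod 8), (2/493) = -1, so (2/493)^2 = +1.
Reciprocity: 11 ≡ 3 and 493 ≡ 1 (mod 4), so (11/493) = +(493/11).
Reduce top mod 11: now compute (9/11).
Reciprocity: 9 ≡ 1 and 11 ≡ 3 (mod 4), so (9/11) = +(11/9).
Reduce top mod 9: now compute (2/9).
Pull out 2: since 9 ≡ 1 (mod 8), (2/9) = +1.
Reached (1/9) = 1. Collecting the sign flips along the way, the symbol is +1.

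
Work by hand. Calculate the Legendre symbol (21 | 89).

Reciprocity: 21 ≡ 1 and 89 ≡ 1 (mod 4), so (21/89) = +(89/21).
Reduce top mod 21: now compute (5/21).
Reciprocity: 5 ≡ 1 and 21 ≡ 1 (mod 4), so (5/21) = +(21/5).
Reduce top mod 5: now compute (1/5).
Reached (1/5) = 1. Collecting the sign flips along the way, the symbol is +1.

1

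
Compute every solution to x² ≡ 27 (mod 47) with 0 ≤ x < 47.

Since 47 ≡ 3 (mod 4), a square root of 27 is 27^((47+1)/4) = 27^12 mod 47.
Repeated squaring: 27^2≡24, 27^4≡12, 27^8≡3 (mod 47).
27^12 = 27^(8+4) ≡ 36 (mod 47).
Check: 36² = 1296 ≡ 27 (mod 47). The two roots are 11 and 36.

11, 36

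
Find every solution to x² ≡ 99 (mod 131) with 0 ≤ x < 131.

Since 131 ≡ 3 (mod 4), a square root of 99 is 99^((131+1)/4) = 99^33 mod 131.
Repeated squaring: 99^2≡107, 99^4≡52, 99^8≡84, 99^16≡113, 99^32≡62 (mod 131).
99^33 = 99^(32+1) ≡ 112 (mod 131).
Check: 112² = 12544 ≡ 99 (mod 131). The two roots are 19 and 112.

19, 112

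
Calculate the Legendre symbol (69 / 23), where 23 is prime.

First reduce: 69 ≡ 0 (mod 23).
Top reduces to 0: gcd > 1, so the symbol is 0.

0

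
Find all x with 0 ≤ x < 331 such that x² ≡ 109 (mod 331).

Since 331 ≡ 3 (mod 4), a square root of 109 is 109^((331+1)/4) = 109^83 mod 331.
Repeated squaring: 109^2≡296, 109^4≡232, 109^8≡202, 109^16≡91, 109^32≡6, 109^64≡36 (mod 331).
109^83 = 109^(64+16+2+1) ≡ 289 (mod 331).
Check: 289² = 83521 ≡ 109 (mod 331). The two roots are 42 and 289.

42, 289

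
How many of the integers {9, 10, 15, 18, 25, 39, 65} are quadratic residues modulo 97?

4

(9/97) = +1 → QR.
(10/97) = -1 → non-residue.
(15/97) = -1 → non-residue.
(18/97) = +1 → QR.
(25/97) = +1 → QR.
(39/97) = -1 → non-residue.
(65/97) = +1 → QR.
Total quadratic residues among the 7: 4.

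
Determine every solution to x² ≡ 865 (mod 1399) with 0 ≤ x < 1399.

Since 1399 ≡ 3 (mod 4), a square root of 865 is 865^((1399+1)/4) = 865^350 mod 1399.
Repeated squaring: 865^2≡1159, 865^4≡241, 865^8≡722, 865^16≡856, 865^32≡1059, 865^64≡882, 865^128≡80, 865^256≡804 (mod 1399).
865^350 = 865^(256+64+16+8+4+2) ≡ 116 (mod 1399).
Check: 116² = 13456 ≡ 865 (mod 1399). The two roots are 116 and 1283.

116, 1283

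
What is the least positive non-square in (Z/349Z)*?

2

(2/349) = −1, so 2 is the smallest positive non-residue mod 349.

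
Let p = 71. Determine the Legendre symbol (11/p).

Euler's criterion: (11/71) ≡ 11^35 (mod 71).
11^2 ≡ 50 (mod 71)
11^4 ≡ 15 (mod 71)
11^8 ≡ 12 (mod 71)
11^16 ≡ 2 (mod 71)
11^32 ≡ 4 (mod 71)
11^35 = 11^(32+2+1) ≡ 70 (mod 71).
Result is 70 ≡ −1, so (11/71) = −1.

-1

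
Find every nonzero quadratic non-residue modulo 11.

2,6,7,8,10

Square k = 1,…,5 (k and 11−k give the same square):
1²=1, 2²=4, 3²=9, 4²≡5, 5²≡3 (mod 11).
The residues are {1, 3, 4, 5, 9}; the non-residues are the remaining 5 nonzero classes.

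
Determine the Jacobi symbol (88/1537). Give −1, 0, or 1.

Pull out 2^3: since 1537 ≡ 1 (mod 8), (2/1537) = +1, so (2/1537)^3 = +1.
Reciprocity: 11 ≡ 3 and 1537 ≡ 1 (mod 4), so (11/1537) = +(1537/11).
Reduce top mod 11: now compute (8/11).
Pull out 2^3: since 11 ≡ 3 (mod 8), (2/11) = -1, so (2/11)^3 = -1.
Reached (1/11) = 1. Collecting the sign flips along the way, the symbol is -1.

-1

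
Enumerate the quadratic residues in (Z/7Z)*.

Square k = 1,…,3 (k and 7−k give the same square):
1²=1, 2²=4, 3²≡2 (mod 7).
So the quadratic residues mod 7 are {1, 2, 4}.

1, 2, 4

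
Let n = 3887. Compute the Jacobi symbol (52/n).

Pull out 2^2: since 3887 ≡ 7 (mod 8), (2/3887) = +1, so (2/3887)^2 = +1.
Reciprocity: 13 ≡ 1 and 3887 ≡ 3 (mod 4), so (13/3887) = +(3887/13).
Reduce top mod 13: now compute (0/13).
Top reduces to 0: gcd > 1, so the symbol is 0.

0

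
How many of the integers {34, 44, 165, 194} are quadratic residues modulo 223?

(34/223) = +1 → QR.
(44/223) = -1 → non-residue.
(165/223) = -1 → non-residue.
(194/223) = -1 → non-residue.
Total quadratic residues among the 4: 1.

1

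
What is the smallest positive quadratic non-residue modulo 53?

(2/53) = −1, so 2 is the smallest positive non-residue mod 53.

2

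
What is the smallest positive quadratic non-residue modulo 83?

(2/83) = −1, so 2 is the smallest positive non-residue mod 83.

2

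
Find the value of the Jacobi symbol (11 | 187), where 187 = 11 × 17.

0

Reciprocity: 11 ≡ 3 and 187 ≡ 3 (mod 4), so (11/187) = −(187/11).
Reduce top mod 11: now compute (0/11).
Top reduces to 0: gcd > 1, so the symbol is 0.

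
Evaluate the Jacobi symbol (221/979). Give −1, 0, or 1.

-1

Reciprocity: 221 ≡ 1 and 979 ≡ 3 (mod 4), so (221/979) = +(979/221).
Reduce top mod 221: now compute (95/221).
Reciprocity: 95 ≡ 3 and 221 ≡ 1 (mod 4), so (95/221) = +(221/95).
Reduce top mod 95: now compute (31/95).
Reciprocity: 31 ≡ 3 and 95 ≡ 3 (mod 4), so (31/95) = −(95/31).
Reduce top mod 31: now compute (2/31).
Pull out 2: since 31 ≡ 7 (mod 8), (2/31) = +1.
Reached (1/31) = 1. Collecting the sign flips along the way, the symbol is -1.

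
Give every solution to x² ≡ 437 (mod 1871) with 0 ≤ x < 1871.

89, 1782

Since 1871 ≡ 3 (mod 4), a square root of 437 is 437^((1871+1)/4) = 437^468 mod 1871.
Repeated squaring: 437^2≡127, 437^4≡1161, 437^8≡801, 437^16≡1719, 437^32≡652, 437^64≡387, 437^128≡89, 437^256≡437 (mod 1871).
437^468 = 437^(256+128+64+16+4) ≡ 89 (mod 1871).
Check: 89² = 7921 ≡ 437 (mod 1871). The two roots are 89 and 1782.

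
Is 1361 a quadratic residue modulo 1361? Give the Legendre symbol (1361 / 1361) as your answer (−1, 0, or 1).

0

First reduce: 1361 ≡ 0 (mod 1361).
Top reduces to 0: gcd > 1, so the symbol is 0.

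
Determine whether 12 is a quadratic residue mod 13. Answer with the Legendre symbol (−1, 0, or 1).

1

Pull out 2^2: since 13 ≡ 5 (mod 8), (2/13) = -1, so (2/13)^2 = +1.
Reciprocity: 3 ≡ 3 and 13 ≡ 1 (mod 4), so (3/13) = +(13/3).
Reduce top mod 3: now compute (1/3).
Reached (1/3) = 1. Collecting the sign flips along the way, the symbol is +1.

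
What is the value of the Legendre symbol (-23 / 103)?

Euler's criterion: (-23/103) ≡ 80^51 (mod 103).
80^2 ≡ 14 (mod 103)
80^4 ≡ 93 (mod 103)
80^8 ≡ 100 (mod 103)
80^16 ≡ 9 (mod 103)
80^32 ≡ 81 (mod 103)
80^51 = 80^(32+16+2+1) ≡ 102 (mod 103).
Result is 102 ≡ −1, so (-23/103) = −1.

-1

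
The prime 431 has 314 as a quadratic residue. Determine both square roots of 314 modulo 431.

68, 363

Since 431 ≡ 3 (mod 4), a square root of 314 is 314^((431+1)/4) = 314^108 mod 431.
Repeated squaring: 314^2≡328, 314^4≡265, 314^8≡403, 314^16≡353, 314^32≡50, 314^64≡345 (mod 431).
314^108 = 314^(64+32+8+4) ≡ 363 (mod 431).
Check: 363² = 131769 ≡ 314 (mod 431). The two roots are 68 and 363.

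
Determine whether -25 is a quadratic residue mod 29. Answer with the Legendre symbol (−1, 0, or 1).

1

Euler's criterion: (-25/29) ≡ 4^14 (mod 29).
4^2 ≡ 16 (mod 29)
4^4 ≡ 24 (mod 29)
4^8 ≡ 25 (mod 29)
4^14 = 4^(8+4+2) ≡ 1 (mod 29).
Result is 1, so (-25/29) = 1.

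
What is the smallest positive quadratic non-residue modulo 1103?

5

(2/1103) = +1, so 2 is a residue.
(3/1103) = +1, so 3 is a residue.
(4/1103) = +1, so 4 is a residue.
(5/1103) = −1, so 5 is the smallest positive non-residue mod 1103.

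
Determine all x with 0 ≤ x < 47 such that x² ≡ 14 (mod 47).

22, 25

Since 47 ≡ 3 (mod 4), a square root of 14 is 14^((47+1)/4) = 14^12 mod 47.
Repeated squaring: 14^2≡8, 14^4≡17, 14^8≡7 (mod 47).
14^12 = 14^(8+4) ≡ 25 (mod 47).
Check: 25² = 625 ≡ 14 (mod 47). The two roots are 22 and 25.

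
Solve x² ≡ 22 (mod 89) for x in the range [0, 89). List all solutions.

89 ≡ 1 (mod 4), so we find a root by search.
Trying successive values, 17² = 289 ≡ 22 (mod 89). The other root is 89 − 17 = 72.

17, 72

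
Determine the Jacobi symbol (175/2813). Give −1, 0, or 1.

Reciprocity: 175 ≡ 3 and 2813 ≡ 1 (mod 4), so (175/2813) = +(2813/175).
Reduce top mod 175: now compute (13/175).
Reciprocity: 13 ≡ 1 and 175 ≡ 3 (mod 4), so (13/175) = +(175/13).
Reduce top mod 13: now compute (6/13).
Pull out 2: since 13 ≡ 5 (mod 8), (2/13) = -1.
Reciprocity: 3 ≡ 3 and 13 ≡ 1 (mod 4), so (3/13) = +(13/3).
Reduce top mod 3: now compute (1/3).
Reached (1/3) = 1. Collecting the sign flips along the way, the symbol is -1.

-1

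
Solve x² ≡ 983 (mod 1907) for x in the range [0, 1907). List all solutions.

Since 1907 ≡ 3 (mod 4), a square root of 983 is 983^((1907+1)/4) = 983^477 mod 1907.
Repeated squaring: 983^2≡1347, 983^4≡852, 983^8≡1244, 983^16≡959, 983^32≡507, 983^64≡1511, 983^128≡442, 983^256≡850 (mod 1907).
983^477 = 983^(256+128+64+16+8+4+1) ≡ 976 (mod 1907).
Check: 976² = 952576 ≡ 983 (mod 1907). The two roots are 931 and 976.

931, 976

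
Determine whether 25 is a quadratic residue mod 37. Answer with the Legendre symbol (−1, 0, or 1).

1

Reciprocity: 25 ≡ 1 and 37 ≡ 1 (mod 4), so (25/37) = +(37/25).
Reduce top mod 25: now compute (12/25).
Pull out 2^2: since 25 ≡ 1 (mod 8), (2/25) = +1, so (2/25)^2 = +1.
Reciprocity: 3 ≡ 3 and 25 ≡ 1 (mod 4), so (3/25) = +(25/3).
Reduce top mod 3: now compute (1/3).
Reached (1/3) = 1. Collecting the sign flips along the way, the symbol is +1.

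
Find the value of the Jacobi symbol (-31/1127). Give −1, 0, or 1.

First reduce: -31 ≡ 1096 (mod 1127).
Pull out 2^3: since 1127 ≡ 7 (mod 8), (2/1127) = +1, so (2/1127)^3 = +1.
Reciprocity: 137 ≡ 1 and 1127 ≡ 3 (mod 4), so (137/1127) = +(1127/137).
Reduce top mod 137: now compute (31/137).
Reciprocity: 31 ≡ 3 and 137 ≡ 1 (mod 4), so (31/137) = +(137/31).
Reduce top mod 31: now compute (13/31).
Reciprocity: 13 ≡ 1 and 31 ≡ 3 (mod 4), so (13/31) = +(31/13).
Reduce top mod 13: now compute (5/13).
Reciprocity: 5 ≡ 1 and 13 ≡ 1 (mod 4), so (5/13) = +(13/5).
Reduce top mod 5: now compute (3/5).
Reciprocity: 3 ≡ 3 and 5 ≡ 1 (mod 4), so (3/5) = +(5/3).
Reduce top mod 3: now compute (2/3).
Pull out 2: since 3 ≡ 3 (mod 8), (2/3) = -1.
Reached (1/3) = 1. Collecting the sign flips along the way, the symbol is -1.

-1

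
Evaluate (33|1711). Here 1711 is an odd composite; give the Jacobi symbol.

Reciprocity: 33 ≡ 1 and 1711 ≡ 3 (mod 4), so (33/1711) = +(1711/33).
Reduce top mod 33: now compute (28/33).
Pull out 2^2: since 33 ≡ 1 (mod 8), (2/33) = +1, so (2/33)^2 = +1.
Reciprocity: 7 ≡ 3 and 33 ≡ 1 (mod 4), so (7/33) = +(33/7).
Reduce top mod 7: now compute (5/7).
Reciprocity: 5 ≡ 1 and 7 ≡ 3 (mod 4), so (5/7) = +(7/5).
Reduce top mod 5: now compute (2/5).
Pull out 2: since 5 ≡ 5 (mod 8), (2/5) = -1.
Reached (1/5) = 1. Collecting the sign flips along the way, the symbol is -1.

-1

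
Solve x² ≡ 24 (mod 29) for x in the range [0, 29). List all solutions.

29 ≡ 1 (mod 4), so we find a root by search.
Trying successive values, 13² = 169 ≡ 24 (mod 29). The other root is 29 − 13 = 16.

13, 16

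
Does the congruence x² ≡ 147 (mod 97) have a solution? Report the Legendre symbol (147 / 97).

1

First reduce: 147 ≡ 50 (mod 97).
Pull out 2: since 97 ≡ 1 (mod 8), (2/97) = +1.
Reciprocity: 25 ≡ 1 and 97 ≡ 1 (mod 4), so (25/97) = +(97/25).
Reduce top mod 25: now compute (22/25).
Pull out 2: since 25 ≡ 1 (mod 8), (2/25) = +1.
Reciprocity: 11 ≡ 3 and 25 ≡ 1 (mod 4), so (11/25) = +(25/11).
Reduce top mod 11: now compute (3/11).
Reciprocity: 3 ≡ 3 and 11 ≡ 3 (mod 4), so (3/11) = −(11/3).
Reduce top mod 3: now compute (2/3).
Pull out 2: since 3 ≡ 3 (mod 8), (2/3) = -1.
Reached (1/3) = 1. Collecting the sign flips along the way, the symbol is +1.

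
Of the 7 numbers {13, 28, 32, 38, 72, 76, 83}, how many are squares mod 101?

2

(13/101) = +1 → QR.
(28/101) = -1 → non-residue.
(32/101) = -1 → non-residue.
(38/101) = -1 → non-residue.
(72/101) = -1 → non-residue.
(76/101) = +1 → QR.
(83/101) = -1 → non-residue.
Total quadratic residues among the 7: 2.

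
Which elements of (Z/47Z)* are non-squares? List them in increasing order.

5 10 11 13 15 19 20 22 23 26 29 30 31 33 35 38 39 40 41 43 44 45 46

Square k = 1,…,23 (k and 47−k give the same square):
1²=1, 2²=4, 3²=9, 4²=16, 5²=25, 6²=36, 7²≡2, 8²≡17, 9²≡34, 10²≡6, 11²≡27, 12²≡3, 13²≡28, 14²≡8, 15²≡37, 16²≡21, 17²≡7, 18²≡42, 19²≡32, 20²≡24, 21²≡18, 22²≡14, 23²≡12 (mod 47).
The residues are {1, 2, 3, 4, 6, 7, 8, 9, 12, 14, 16, 17, 18, 21, 24, 25, 27, 28, 32, 34, 36, 37, 42}; the non-residues are the remaining 23 nonzero classes.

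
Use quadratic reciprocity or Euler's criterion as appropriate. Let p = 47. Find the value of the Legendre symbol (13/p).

Reciprocity: 13 ≡ 1 and 47 ≡ 3 (mod 4), so (13/47) = +(47/13).
Reduce top mod 13: now compute (8/13).
Pull out 2^3: since 13 ≡ 5 (mod 8), (2/13) = -1, so (2/13)^3 = -1.
Reached (1/13) = 1. Collecting the sign flips along the way, the symbol is -1.

-1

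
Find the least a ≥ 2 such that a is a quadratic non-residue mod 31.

3

(2/31) = +1, so 2 is a residue.
(3/31) = −1, so 3 is the smallest positive non-residue mod 31.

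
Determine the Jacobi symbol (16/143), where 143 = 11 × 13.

1

Pull out 2^4: since 143 ≡ 7 (mod 8), (2/143) = +1, so (2/143)^4 = +1.
Reached (1/143) = 1. Collecting the sign flips along the way, the symbol is +1.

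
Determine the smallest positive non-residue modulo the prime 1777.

(2/1777) = +1, so 2 is a residue.
(3/1777) = +1, so 3 is a residue.
(4/1777) = +1, so 4 is a residue.
(5/1777) = −1, so 5 is the smallest positive non-residue mod 1777.

5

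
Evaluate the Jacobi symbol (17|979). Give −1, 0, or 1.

Reciprocity: 17 ≡ 1 and 979 ≡ 3 (mod 4), so (17/979) = +(979/17).
Reduce top mod 17: now compute (10/17).
Pull out 2: since 17 ≡ 1 (mod 8), (2/17) = +1.
Reciprocity: 5 ≡ 1 and 17 ≡ 1 (mod 4), so (5/17) = +(17/5).
Reduce top mod 5: now compute (2/5).
Pull out 2: since 5 ≡ 5 (mod 8), (2/5) = -1.
Reached (1/5) = 1. Collecting the sign flips along the way, the symbol is -1.

-1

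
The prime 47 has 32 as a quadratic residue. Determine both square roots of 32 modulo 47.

Since 47 ≡ 3 (mod 4), a square root of 32 is 32^((47+1)/4) = 32^12 mod 47.
Repeated squaring: 32^2≡37, 32^4≡6, 32^8≡36 (mod 47).
32^12 = 32^(8+4) ≡ 28 (mod 47).
Check: 28² = 784 ≡ 32 (mod 47). The two roots are 19 and 28.

19, 28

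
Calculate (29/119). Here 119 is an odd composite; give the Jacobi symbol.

Reciprocity: 29 ≡ 1 and 119 ≡ 3 (mod 4), so (29/119) = +(119/29).
Reduce top mod 29: now compute (3/29).
Reciprocity: 3 ≡ 3 and 29 ≡ 1 (mod 4), so (3/29) = +(29/3).
Reduce top mod 3: now compute (2/3).
Pull out 2: since 3 ≡ 3 (mod 8), (2/3) = -1.
Reached (1/3) = 1. Collecting the sign flips along the way, the symbol is -1.

-1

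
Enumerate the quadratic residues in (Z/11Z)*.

Square k = 1,…,5 (k and 11−k give the same square):
1²=1, 2²=4, 3²=9, 4²≡5, 5²≡3 (mod 11).
So the quadratic residues mod 11 are {1, 3, 4, 5, 9}.

1 3 4 5 9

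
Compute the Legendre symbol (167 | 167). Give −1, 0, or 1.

0

First reduce: 167 ≡ 0 (mod 167).
Top reduces to 0: gcd > 1, so the symbol is 0.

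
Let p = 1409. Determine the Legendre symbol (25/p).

1

Reciprocity: 25 ≡ 1 and 1409 ≡ 1 (mod 4), so (25/1409) = +(1409/25).
Reduce top mod 25: now compute (9/25).
Reciprocity: 9 ≡ 1 and 25 ≡ 1 (mod 4), so (9/25) = +(25/9).
Reduce top mod 9: now compute (7/9).
Reciprocity: 7 ≡ 3 and 9 ≡ 1 (mod 4), so (7/9) = +(9/7).
Reduce top mod 7: now compute (2/7).
Pull out 2: since 7 ≡ 7 (mod 8), (2/7) = +1.
Reached (1/7) = 1. Collecting the sign flips along the way, the symbol is +1.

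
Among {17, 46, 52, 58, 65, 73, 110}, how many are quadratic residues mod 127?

(17/127) = +1 → QR.
(46/127) = -1 → non-residue.
(52/127) = +1 → QR.
(58/127) = -1 → non-residue.
(65/127) = -1 → non-residue.
(73/127) = +1 → QR.
(110/127) = -1 → non-residue.
Total quadratic residues among the 7: 3.

3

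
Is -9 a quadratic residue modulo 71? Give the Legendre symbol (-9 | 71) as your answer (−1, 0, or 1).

First reduce: -9 ≡ 62 (mod 71).
Pull out 2: since 71 ≡ 7 (mod 8), (2/71) = +1.
Reciprocity: 31 ≡ 3 and 71 ≡ 3 (mod 4), so (31/71) = −(71/31).
Reduce top mod 31: now compute (9/31).
Reciprocity: 9 ≡ 1 and 31 ≡ 3 (mod 4), so (9/31) = +(31/9).
Reduce top mod 9: now compute (4/9).
Pull out 2^2: since 9 ≡ 1 (mod 8), (2/9) = +1, so (2/9)^2 = +1.
Reached (1/9) = 1. Collecting the sign flips along the way, the symbol is -1.

-1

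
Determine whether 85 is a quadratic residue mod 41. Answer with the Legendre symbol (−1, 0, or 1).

-1

First reduce: 85 ≡ 3 (mod 41).
Reciprocity: 3 ≡ 3 and 41 ≡ 1 (mod 4), so (3/41) = +(41/3).
Reduce top mod 3: now compute (2/3).
Pull out 2: since 3 ≡ 3 (mod 8), (2/3) = -1.
Reached (1/3) = 1. Collecting the sign flips along the way, the symbol is -1.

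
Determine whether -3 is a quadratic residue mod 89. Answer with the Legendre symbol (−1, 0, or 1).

Euler's criterion: (-3/89) ≡ 86^44 (mod 89).
86^2 ≡ 9 (mod 89)
86^4 ≡ 81 (mod 89)
86^8 ≡ 64 (mod 89)
86^16 ≡ 2 (mod 89)
86^32 ≡ 4 (mod 89)
86^44 = 86^(32+8+4) ≡ 88 (mod 89).
Result is 88 ≡ −1, so (-3/89) = −1.

-1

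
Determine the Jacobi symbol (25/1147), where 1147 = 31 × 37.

Reciprocity: 25 ≡ 1 and 1147 ≡ 3 (mod 4), so (25/1147) = +(1147/25).
Reduce top mod 25: now compute (22/25).
Pull out 2: since 25 ≡ 1 (mod 8), (2/25) = +1.
Reciprocity: 11 ≡ 3 and 25 ≡ 1 (mod 4), so (11/25) = +(25/11).
Reduce top mod 11: now compute (3/11).
Reciprocity: 3 ≡ 3 and 11 ≡ 3 (mod 4), so (3/11) = −(11/3).
Reduce top mod 3: now compute (2/3).
Pull out 2: since 3 ≡ 3 (mod 8), (2/3) = -1.
Reached (1/3) = 1. Collecting the sign flips along the way, the symbol is +1.

1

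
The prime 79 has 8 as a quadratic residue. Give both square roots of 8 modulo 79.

18, 61

Since 79 ≡ 3 (mod 4), a square root of 8 is 8^((79+1)/4) = 8^20 mod 79.
Repeated squaring: 8^2≡64, 8^4≡67, 8^8≡65, 8^16≡38 (mod 79).
8^20 = 8^(16+4) ≡ 18 (mod 79).
Check: 18² = 324 ≡ 8 (mod 79). The two roots are 18 and 61.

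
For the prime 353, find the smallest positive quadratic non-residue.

(2/353) = +1, so 2 is a residue.
(3/353) = −1, so 3 is the smallest positive non-residue mod 353.

3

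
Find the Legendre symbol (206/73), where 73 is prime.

First reduce: 206 ≡ 60 (mod 73).
Pull out 2^2: since 73 ≡ 1 (mod 8), (2/73) = +1, so (2/73)^2 = +1.
Reciprocity: 15 ≡ 3 and 73 ≡ 1 (mod 4), so (15/73) = +(73/15).
Reduce top mod 15: now compute (13/15).
Reciprocity: 13 ≡ 1 and 15 ≡ 3 (mod 4), so (13/15) = +(15/13).
Reduce top mod 13: now compute (2/13).
Pull out 2: since 13 ≡ 5 (mod 8), (2/13) = -1.
Reached (1/13) = 1. Collecting the sign flips along the way, the symbol is -1.

-1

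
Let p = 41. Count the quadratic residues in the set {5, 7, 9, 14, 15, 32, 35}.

3

(5/41) = +1 → QR.
(7/41) = -1 → non-residue.
(9/41) = +1 → QR.
(14/41) = -1 → non-residue.
(15/41) = -1 → non-residue.
(32/41) = +1 → QR.
(35/41) = -1 → non-residue.
Total quadratic residues among the 7: 3.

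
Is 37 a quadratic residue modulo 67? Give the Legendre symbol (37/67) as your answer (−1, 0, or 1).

Reciprocity: 37 ≡ 1 and 67 ≡ 3 (mod 4), so (37/67) = +(67/37).
Reduce top mod 37: now compute (30/37).
Pull out 2: since 37 ≡ 5 (mod 8), (2/37) = -1.
Reciprocity: 15 ≡ 3 and 37 ≡ 1 (mod 4), so (15/37) = +(37/15).
Reduce top mod 15: now compute (7/15).
Reciprocity: 7 ≡ 3 and 15 ≡ 3 (mod 4), so (7/15) = −(15/7).
Reduce top mod 7: now compute (1/7).
Reached (1/7) = 1. Collecting the sign flips along the way, the symbol is +1.

1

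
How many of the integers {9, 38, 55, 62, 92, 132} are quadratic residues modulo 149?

(9/149) = +1 → QR.
(38/149) = -1 → non-residue.
(55/149) = -1 → non-residue.
(62/149) = -1 → non-residue.
(92/149) = -1 → non-residue.
(132/149) = +1 → QR.
Total quadratic residues among the 6: 2.

2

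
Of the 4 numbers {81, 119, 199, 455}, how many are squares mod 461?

(81/461) = +1 → QR.
(119/461) = -1 → non-residue.
(199/461) = +1 → QR.
(455/461) = +1 → QR.
Total quadratic residues among the 4: 3.

3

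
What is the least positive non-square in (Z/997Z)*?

(2/997) = −1, so 2 is the smallest positive non-residue mod 997.

2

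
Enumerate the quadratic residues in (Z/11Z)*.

1,3,4,5,9

Square k = 1,…,5 (k and 11−k give the same square):
1²=1, 2²=4, 3²=9, 4²≡5, 5²≡3 (mod 11).
So the quadratic residues mod 11 are {1, 3, 4, 5, 9}.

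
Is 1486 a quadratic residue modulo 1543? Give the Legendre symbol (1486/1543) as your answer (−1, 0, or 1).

Pull out 2: since 1543 ≡ 7 (mod 8), (2/1543) = +1.
Reciprocity: 743 ≡ 3 and 1543 ≡ 3 (mod 4), so (743/1543) = −(1543/743).
Reduce top mod 743: now compute (57/743).
Reciprocity: 57 ≡ 1 and 743 ≡ 3 (mod 4), so (57/743) = +(743/57).
Reduce top mod 57: now compute (2/57).
Pull out 2: since 57 ≡ 1 (mod 8), (2/57) = +1.
Reached (1/57) = 1. Collecting the sign flips along the way, the symbol is -1.

-1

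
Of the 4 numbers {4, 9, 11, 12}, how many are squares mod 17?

2

(4/17) = +1 → QR.
(9/17) = +1 → QR.
(11/17) = -1 → non-residue.
(12/17) = -1 → non-residue.
Total quadratic residues among the 4: 2.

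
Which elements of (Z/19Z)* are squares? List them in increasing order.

1,4,5,6,7,9,11,16,17

Square k = 1,…,9 (k and 19−k give the same square):
1²=1, 2²=4, 3²=9, 4²=16, 5²≡6, 6²≡17, 7²≡11, 8²≡7, 9²≡5 (mod 19).
So the quadratic residues mod 19 are {1, 4, 5, 6, 7, 9, 11, 16, 17}.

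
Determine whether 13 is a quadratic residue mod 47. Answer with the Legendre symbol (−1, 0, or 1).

-1

Reciprocity: 13 ≡ 1 and 47 ≡ 3 (mod 4), so (13/47) = +(47/13).
Reduce top mod 13: now compute (8/13).
Pull out 2^3: since 13 ≡ 5 (mod 8), (2/13) = -1, so (2/13)^3 = -1.
Reached (1/13) = 1. Collecting the sign flips along the way, the symbol is -1.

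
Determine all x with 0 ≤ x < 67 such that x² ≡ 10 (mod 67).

Since 67 ≡ 3 (mod 4), a square root of 10 is 10^((67+1)/4) = 10^17 mod 67.
Repeated squaring: 10^2≡33, 10^4≡17, 10^8≡21, 10^16≡39 (mod 67).
10^17 = 10^(16+1) ≡ 55 (mod 67).
Check: 55² = 3025 ≡ 10 (mod 67). The two roots are 12 and 55.

12, 55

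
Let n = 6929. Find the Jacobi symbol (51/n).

1

Reciprocity: 51 ≡ 3 and 6929 ≡ 1 (mod 4), so (51/6929) = +(6929/51).
Reduce top mod 51: now compute (44/51).
Pull out 2^2: since 51 ≡ 3 (mod 8), (2/51) = -1, so (2/51)^2 = +1.
Reciprocity: 11 ≡ 3 and 51 ≡ 3 (mod 4), so (11/51) = −(51/11).
Reduce top mod 11: now compute (7/11).
Reciprocity: 7 ≡ 3 and 11 ≡ 3 (mod 4), so (7/11) = −(11/7).
Reduce top mod 7: now compute (4/7).
Pull out 2^2: since 7 ≡ 7 (mod 8), (2/7) = +1, so (2/7)^2 = +1.
Reached (1/7) = 1. Collecting the sign flips along the way, the symbol is +1.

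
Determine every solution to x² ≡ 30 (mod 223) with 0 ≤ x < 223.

91, 132

Since 223 ≡ 3 (mod 4), a square root of 30 is 30^((223+1)/4) = 30^56 mod 223.
Repeated squaring: 30^2≡8, 30^4≡64, 30^8≡82, 30^16≡34, 30^32≡41 (mod 223).
30^56 = 30^(32+16+8) ≡ 132 (mod 223).
Check: 132² = 17424 ≡ 30 (mod 223). The two roots are 91 and 132.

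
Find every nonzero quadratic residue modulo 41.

Square k = 1,…,20 (k and 41−k give the same square):
1²=1, 2²=4, 3²=9, 4²=16, 5²=25, 6²=36, 7²≡8, 8²≡23, 9²≡40, 10²≡18, 11²≡39, 12²≡21, 13²≡5, 14²≡32, 15²≡20, 16²≡10, 17²≡2, 18²≡37, 19²≡33, 20²≡31 (mod 41).
So the quadratic residues mod 41 are {1, 2, 4, 5, 8, 9, 10, 16, 18, 20, 21, 23, 25, 31, 32, 33, 36, 37, 39, 40}.

1 2 4 5 8 9 10 16 18 20 21 23 25 31 32 33 36 37 39 40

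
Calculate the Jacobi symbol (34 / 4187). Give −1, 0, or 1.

1

Pull out 2: since 4187 ≡ 3 (mod 8), (2/4187) = -1.
Reciprocity: 17 ≡ 1 and 4187 ≡ 3 (mod 4), so (17/4187) = +(4187/17).
Reduce top mod 17: now compute (5/17).
Reciprocity: 5 ≡ 1 and 17 ≡ 1 (mod 4), so (5/17) = +(17/5).
Reduce top mod 5: now compute (2/5).
Pull out 2: since 5 ≡ 5 (mod 8), (2/5) = -1.
Reached (1/5) = 1. Collecting the sign flips along the way, the symbol is +1.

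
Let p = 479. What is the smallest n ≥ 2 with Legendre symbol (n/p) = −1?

13

(2/479) = +1, so 2 is a residue.
(3/479) = +1, so 3 is a residue.
(4/479) = +1, so 4 is a residue.
(5/479) = +1, so 5 is a residue.
(6/479) = +1, so 6 is a residue.
(7/479) = +1, so 7 is a residue.
(8/479) = +1, so 8 is a residue.
(9/479) = +1, so 9 is a residue.
(10/479) = +1, so 10 is a residue.
(11/479) = +1, so 11 is a residue.
(12/479) = +1, so 12 is a residue.
(13/479) = −1, so 13 is the smallest positive non-residue mod 479.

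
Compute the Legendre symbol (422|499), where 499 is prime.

-1

Pull out 2: since 499 ≡ 3 (mod 8), (2/499) = -1.
Reciprocity: 211 ≡ 3 and 499 ≡ 3 (mod 4), so (211/499) = −(499/211).
Reduce top mod 211: now compute (77/211).
Reciprocity: 77 ≡ 1 and 211 ≡ 3 (mod 4), so (77/211) = +(211/77).
Reduce top mod 77: now compute (57/77).
Reciprocity: 57 ≡ 1 and 77 ≡ 1 (mod 4), so (57/77) = +(77/57).
Reduce top mod 57: now compute (20/57).
Pull out 2^2: since 57 ≡ 1 (mod 8), (2/57) = +1, so (2/57)^2 = +1.
Reciprocity: 5 ≡ 1 and 57 ≡ 1 (mod 4), so (5/57) = +(57/5).
Reduce top mod 5: now compute (2/5).
Pull out 2: since 5 ≡ 5 (mod 8), (2/5) = -1.
Reached (1/5) = 1. Collecting the sign flips along the way, the symbol is -1.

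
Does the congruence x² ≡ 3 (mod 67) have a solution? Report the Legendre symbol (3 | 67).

-1

Euler's criterion: (3/67) ≡ 3^33 (mod 67).
3^2 ≡ 9 (mod 67)
3^4 ≡ 14 (mod 67)
3^8 ≡ 62 (mod 67)
3^16 ≡ 25 (mod 67)
3^32 ≡ 22 (mod 67)
3^33 = 3^(32+1) ≡ 66 (mod 67).
Result is 66 ≡ −1, so (3/67) = −1.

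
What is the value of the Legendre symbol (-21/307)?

1

Euler's criterion: (-21/307) ≡ 286^153 (mod 307).
286^2 ≡ 134 (mod 307)
286^4 ≡ 150 (mod 307)
286^8 ≡ 89 (mod 307)
286^16 ≡ 246 (mod 307)
286^32 ≡ 37 (mod 307)
286^64 ≡ 141 (mod 307)
286^128 ≡ 233 (mod 307)
286^153 = 286^(128+16+8+1) ≡ 1 (mod 307).
Result is 1, so (-21/307) = 1.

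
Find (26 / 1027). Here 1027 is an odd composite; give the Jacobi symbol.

0

Pull out 2: since 1027 ≡ 3 (mod 8), (2/1027) = -1.
Reciprocity: 13 ≡ 1 and 1027 ≡ 3 (mod 4), so (13/1027) = +(1027/13).
Reduce top mod 13: now compute (0/13).
Top reduces to 0: gcd > 1, so the symbol is 0.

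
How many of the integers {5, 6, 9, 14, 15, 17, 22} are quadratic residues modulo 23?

(5/23) = -1 → non-residue.
(6/23) = +1 → QR.
(9/23) = +1 → QR.
(14/23) = -1 → non-residue.
(15/23) = -1 → non-residue.
(17/23) = -1 → non-residue.
(22/23) = -1 → non-residue.
Total quadratic residues among the 7: 2.

2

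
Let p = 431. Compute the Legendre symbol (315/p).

Reciprocity: 315 ≡ 3 and 431 ≡ 3 (mod 4), so (315/431) = −(431/315).
Reduce top mod 315: now compute (116/315).
Pull out 2^2: since 315 ≡ 3 (mod 8), (2/315) = -1, so (2/315)^2 = +1.
Reciprocity: 29 ≡ 1 and 315 ≡ 3 (mod 4), so (29/315) = +(315/29).
Reduce top mod 29: now compute (25/29).
Reciprocity: 25 ≡ 1 and 29 ≡ 1 (mod 4), so (25/29) = +(29/25).
Reduce top mod 25: now compute (4/25).
Pull out 2^2: since 25 ≡ 1 (mod 8), (2/25) = +1, so (2/25)^2 = +1.
Reached (1/25) = 1. Collecting the sign flips along the way, the symbol is -1.

-1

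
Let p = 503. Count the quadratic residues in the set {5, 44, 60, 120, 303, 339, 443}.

3

(5/503) = -1 → non-residue.
(44/503) = +1 → QR.
(60/503) = -1 → non-residue.
(120/503) = -1 → non-residue.
(303/503) = -1 → non-residue.
(339/503) = +1 → QR.
(443/503) = +1 → QR.
Total quadratic residues among the 7: 3.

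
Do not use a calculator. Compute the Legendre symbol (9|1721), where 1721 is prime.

1

Reciprocity: 9 ≡ 1 and 1721 ≡ 1 (mod 4), so (9/1721) = +(1721/9).
Reduce top mod 9: now compute (2/9).
Pull out 2: since 9 ≡ 1 (mod 8), (2/9) = +1.
Reached (1/9) = 1. Collecting the sign flips along the way, the symbol is +1.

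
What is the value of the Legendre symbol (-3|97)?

Euler's criterion: (-3/97) ≡ 94^48 (mod 97).
94^2 ≡ 9 (mod 97)
94^4 ≡ 81 (mod 97)
94^8 ≡ 62 (mod 97)
94^16 ≡ 61 (mod 97)
94^32 ≡ 35 (mod 97)
94^48 = 94^(32+16) ≡ 1 (mod 97).
Result is 1, so (-3/97) = 1.

1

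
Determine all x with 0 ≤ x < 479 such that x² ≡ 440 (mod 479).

Since 479 ≡ 3 (mod 4), a square root of 440 is 440^((479+1)/4) = 440^120 mod 479.
Repeated squaring: 440^2≡84, 440^4≡350, 440^8≡355, 440^16≡48, 440^32≡388, 440^64≡138 (mod 479).
440^120 = 440^(64+32+16+8) ≡ 140 (mod 479).
Check: 140² = 19600 ≡ 440 (mod 479). The two roots are 140 and 339.

140, 339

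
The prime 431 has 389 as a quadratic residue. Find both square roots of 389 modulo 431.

Since 431 ≡ 3 (mod 4), a square root of 389 is 389^((431+1)/4) = 389^108 mod 431.
Repeated squaring: 389^2≡40, 389^4≡307, 389^8≡291, 389^16≡205, 389^32≡218, 389^64≡114 (mod 431).
389^108 = 389^(64+32+8+4) ≡ 151 (mod 431).
Check: 151² = 22801 ≡ 389 (mod 431). The two roots are 151 and 280.

151, 280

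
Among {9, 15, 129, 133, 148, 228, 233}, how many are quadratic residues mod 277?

(9/277) = +1 → QR.
(15/277) = -1 → non-residue.
(129/277) = -1 → non-residue.
(133/277) = +1 → QR.
(148/277) = -1 → non-residue.
(228/277) = +1 → QR.
(233/277) = -1 → non-residue.
Total quadratic residues among the 7: 3.

3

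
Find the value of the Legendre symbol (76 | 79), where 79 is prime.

Pull out 2^2: since 79 ≡ 7 (mod 8), (2/79) = +1, so (2/79)^2 = +1.
Reciprocity: 19 ≡ 3 and 79 ≡ 3 (mod 4), so (19/79) = −(79/19).
Reduce top mod 19: now compute (3/19).
Reciprocity: 3 ≡ 3 and 19 ≡ 3 (mod 4), so (3/19) = −(19/3).
Reduce top mod 3: now compute (1/3).
Reached (1/3) = 1. Collecting the sign flips along the way, the symbol is +1.

1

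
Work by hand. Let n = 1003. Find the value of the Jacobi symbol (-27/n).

First reduce: -27 ≡ 976 (mod 1003).
Pull out 2^4: since 1003 ≡ 3 (mod 8), (2/1003) = -1, so (2/1003)^4 = +1.
Reciprocity: 61 ≡ 1 and 1003 ≡ 3 (mod 4), so (61/1003) = +(1003/61).
Reduce top mod 61: now compute (27/61).
Reciprocity: 27 ≡ 3 and 61 ≡ 1 (mod 4), so (27/61) = +(61/27).
Reduce top mod 27: now compute (7/27).
Reciprocity: 7 ≡ 3 and 27 ≡ 3 (mod 4), so (7/27) = −(27/7).
Reduce top mod 7: now compute (6/7).
Pull out 2: since 7 ≡ 7 (mod 8), (2/7) = +1.
Reciprocity: 3 ≡ 3 and 7 ≡ 3 (mod 4), so (3/7) = −(7/3).
Reduce top mod 3: now compute (1/3).
Reached (1/3) = 1. Collecting the sign flips along the way, the symbol is +1.

1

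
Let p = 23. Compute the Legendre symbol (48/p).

First reduce: 48 ≡ 2 (mod 23).
Pull out 2: since 23 ≡ 7 (mod 8), (2/23) = +1.
Reached (1/23) = 1. Collecting the sign flips along the way, the symbol is +1.

1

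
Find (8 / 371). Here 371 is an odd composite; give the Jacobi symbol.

-1

Pull out 2^3: since 371 ≡ 3 (mod 8), (2/371) = -1, so (2/371)^3 = -1.
Reached (1/371) = 1. Collecting the sign flips along the way, the symbol is -1.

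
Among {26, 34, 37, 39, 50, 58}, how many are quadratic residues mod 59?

(26/59) = +1 → QR.
(34/59) = -1 → non-residue.
(37/59) = -1 → non-residue.
(39/59) = -1 → non-residue.
(50/59) = -1 → non-residue.
(58/59) = -1 → non-residue.
Total quadratic residues among the 6: 1.

1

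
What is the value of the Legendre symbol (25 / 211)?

Reciprocity: 25 ≡ 1 and 211 ≡ 3 (mod 4), so (25/211) = +(211/25).
Reduce top mod 25: now compute (11/25).
Reciprocity: 11 ≡ 3 and 25 ≡ 1 (mod 4), so (11/25) = +(25/11).
Reduce top mod 11: now compute (3/11).
Reciprocity: 3 ≡ 3 and 11 ≡ 3 (mod 4), so (3/11) = −(11/3).
Reduce top mod 3: now compute (2/3).
Pull out 2: since 3 ≡ 3 (mod 8), (2/3) = -1.
Reached (1/3) = 1. Collecting the sign flips along the way, the symbol is +1.

1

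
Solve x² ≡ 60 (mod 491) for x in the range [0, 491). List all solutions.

166, 325

Since 491 ≡ 3 (mod 4), a square root of 60 is 60^((491+1)/4) = 60^123 mod 491.
Repeated squaring: 60^2≡163, 60^4≡55, 60^8≡79, 60^16≡349, 60^32≡33, 60^64≡107 (mod 491).
60^123 = 60^(64+32+16+8+2+1) ≡ 325 (mod 491).
Check: 325² = 105625 ≡ 60 (mod 491). The two roots are 166 and 325.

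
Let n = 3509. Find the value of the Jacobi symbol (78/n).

Pull out 2: since 3509 ≡ 5 (mod 8), (2/3509) = -1.
Reciprocity: 39 ≡ 3 and 3509 ≡ 1 (mod 4), so (39/3509) = +(3509/39).
Reduce top mod 39: now compute (38/39).
Pull out 2: since 39 ≡ 7 (mod 8), (2/39) = +1.
Reciprocity: 19 ≡ 3 and 39 ≡ 3 (mod 4), so (19/39) = −(39/19).
Reduce top mod 19: now compute (1/19).
Reached (1/19) = 1. Collecting the sign flips along the way, the symbol is +1.

1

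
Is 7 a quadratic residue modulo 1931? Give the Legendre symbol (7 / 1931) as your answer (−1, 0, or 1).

Reciprocity: 7 ≡ 3 and 1931 ≡ 3 (mod 4), so (7/1931) = −(1931/7).
Reduce top mod 7: now compute (6/7).
Pull out 2: since 7 ≡ 7 (mod 8), (2/7) = +1.
Reciprocity: 3 ≡ 3 and 7 ≡ 3 (mod 4), so (3/7) = −(7/3).
Reduce top mod 3: now compute (1/3).
Reached (1/3) = 1. Collecting the sign flips along the way, the symbol is +1.

1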